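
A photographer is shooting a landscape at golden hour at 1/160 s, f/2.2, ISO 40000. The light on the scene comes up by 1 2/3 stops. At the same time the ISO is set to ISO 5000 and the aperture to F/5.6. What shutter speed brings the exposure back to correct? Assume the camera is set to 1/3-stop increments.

Scene light: 1 2/3 stops brighter.
ISO: 40000 → 32000 → 25600 → 20000 → 16000 → 12800 → 10000 → 8000 → 6400 → 5000 — 3 stops lower (darker).
Aperture: f/2.2 → f/2.5 → f/2.8 → f/3.2 → f/3.5 → f/4 → f/4.5 → f/5 → f/5.6 — 2 2/3 stops narrower (darker).
Net so far: 4 stops darker. Shutter speed: 1/160 → 1/125 → 1/100 → 1/80 → 1/60 → 1/50 → 1/40 → 1/30 → 1/25 → 1/20 → 1/15 → 1/13 → 1/10.

1/10s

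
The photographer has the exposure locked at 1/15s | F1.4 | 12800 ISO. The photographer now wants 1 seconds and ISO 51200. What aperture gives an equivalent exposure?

f/11

Shutter speed: 1/15 → 1/8 → 1/4 → 1/2 → 1 — 4 stops slower (brighter).
ISO: 12800 → 25600 → 51200 — 2 stops higher (brighter).
Net change so far: 6 stops brighter. Offset with the aperture: f/1.4 → f/2 → f/2.8 → f/4 → f/5.6 → f/8 → f/11.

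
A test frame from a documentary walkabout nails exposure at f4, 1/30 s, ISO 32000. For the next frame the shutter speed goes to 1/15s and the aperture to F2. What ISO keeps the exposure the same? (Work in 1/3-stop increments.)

Shutter speed: 1/30 → 1/25 → 1/20 → 1/15 — 1 stop longer (brighter).
Aperture: f/4 → f/3.5 → f/3.2 → f/2.8 → f/2.5 → f/2.2 → f/2 — 2 stops larger aperture (brighter).
Net change so far: 3 stops brighter. Offset with the ISO: 32000 → 25600 → 20000 → 16000 → 12800 → 10000 → 8000 → 6400 → 5000 → 4000.

ISO 4000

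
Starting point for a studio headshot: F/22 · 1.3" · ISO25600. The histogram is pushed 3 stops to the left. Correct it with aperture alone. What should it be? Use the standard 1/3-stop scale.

f/8

Underexposed by 3 stops → need 3 stops brighter.
Aperture: f/22 → f/20 → f/18 → f/16 → f/14 → f/13 → f/11 → f/10 → f/9 → f/8.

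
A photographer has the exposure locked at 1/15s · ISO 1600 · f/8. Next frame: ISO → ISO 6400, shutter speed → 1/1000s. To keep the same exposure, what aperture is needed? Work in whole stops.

f/2

ISO: 1600 → 3200 → 6400 — 2 stops raised (brighter).
Shutter speed: 1/15 → 1/30 → 1/60 → 1/125 → 1/250 → 1/500 → 1/1000 — 6 stops faster (darker).
Net change so far: 4 stops darker. Offset with the aperture: f/8 → f/5.6 → f/4 → f/2.8 → f/2.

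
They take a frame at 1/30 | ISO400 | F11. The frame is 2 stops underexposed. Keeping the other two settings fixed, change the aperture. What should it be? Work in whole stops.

Underexposed by 2 stops → need 2 stops brighter.
Aperture: f/11 → f/8 → f/5.6.

f/5.6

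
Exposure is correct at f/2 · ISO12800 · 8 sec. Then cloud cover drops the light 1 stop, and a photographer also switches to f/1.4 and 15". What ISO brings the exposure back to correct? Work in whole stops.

Scene light: 1 stop darker.
Aperture: f/2 → f/1.4 — 1 stop larger aperture (brighter).
Shutter speed: 8 → 15 — 1 stop slower (brighter).
Net so far: 1 stop brighter. ISO: 12800 → 6400.

ISO 6400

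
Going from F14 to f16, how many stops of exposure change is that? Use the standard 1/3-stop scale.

1/3 stop

f/14 → f/16 — count the steps: 1 third-stops = 1/3 stop.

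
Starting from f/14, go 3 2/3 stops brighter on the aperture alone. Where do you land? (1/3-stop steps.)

f/4

Aperture: f/14 → f/13 → f/11 → f/10 → f/9 → f/8 → f/7.1 → f/6.3 → f/5.6 → f/5 → f/4.5 → f/4 — 3 2/3 stops larger aperture (brighter).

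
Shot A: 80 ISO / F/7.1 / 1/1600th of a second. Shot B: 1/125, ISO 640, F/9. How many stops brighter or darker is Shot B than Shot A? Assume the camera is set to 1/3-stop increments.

6 stops brighter

Aperture: f/7.1 → f/8 → f/9 — 2/3 stop smaller aperture (darker).
Shutter speed: 1/1600 → 1/1250 → 1/1000 → 1/800 → 1/640 → 1/500 → 1/400 → 1/320 → 1/250 → 1/200 → 1/160 → 1/125 — 3 2/3 stops slower (brighter).
ISO: 80 → 100 → 125 → 160 → 200 → 250 → 320 → 400 → 500 → 640 — 3 stops raised (brighter).
Net: −2/3 +3 2/3 +3 = +6 stops.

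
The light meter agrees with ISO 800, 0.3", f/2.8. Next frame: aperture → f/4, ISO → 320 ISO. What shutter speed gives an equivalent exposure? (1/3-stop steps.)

Aperture: f/2.8 → f/3.2 → f/3.5 → f/4 — 1 stop stopped down (darker).
ISO: 800 → 640 → 500 → 400 → 320 — 1 1/3 stops dropped (darker).
Net change so far: 2 1/3 stops darker. Offset with the shutter speed: 0.3 → 0.4 → 0.5 → 0.6 → 0.8 → 1 → 1.3 → 1.6.

1.6 s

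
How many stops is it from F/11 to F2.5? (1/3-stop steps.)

4 1/3 stops

f/11 → f/10 → f/9 → f/8 → f/7.1 → f/6.3 → f/5.6 → f/5 → f/4.5 → f/4 → f/3.5 → f/3.2 → f/2.8 → f/2.5 — count the steps: 13 third-stops = 4 1/3 stops.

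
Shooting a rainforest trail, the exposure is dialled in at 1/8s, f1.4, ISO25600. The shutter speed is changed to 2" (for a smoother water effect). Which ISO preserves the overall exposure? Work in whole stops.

ISO 1600

Shutter speed: 1/8 → 1/4 → 1/2 → 1 → 2 — 4 stops longer (brighter).
Need 4 stops darker from the ISO: 25600 → 12800 → 6400 → 3200 → 1600.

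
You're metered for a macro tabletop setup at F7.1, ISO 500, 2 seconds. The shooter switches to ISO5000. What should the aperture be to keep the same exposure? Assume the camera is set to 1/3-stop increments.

ISO: 500 → 640 → 800 → 1000 → 1250 → 1600 → 2000 → 2500 → 3200 → 4000 → 5000 — 3 1/3 stops raised (brighter).
Need 3 1/3 stops darker from the aperture: f/7.1 → f/8 → f/9 → f/10 → f/11 → f/13 → f/14 → f/16 → f/18 → f/20 → f/22.

f/22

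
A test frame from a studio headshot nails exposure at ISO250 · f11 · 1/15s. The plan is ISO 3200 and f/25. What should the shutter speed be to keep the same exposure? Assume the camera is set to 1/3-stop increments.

1/40s

ISO: 250 → 320 → 400 → 500 → 640 → 800 → 1000 → 1250 → 1600 → 2000 → 2500 → 3200 — 3 2/3 stops higher (brighter).
Aperture: f/11 → f/13 → f/14 → f/16 → f/18 → f/20 → f/22 → f/25 — 2 1/3 stops narrower (darker).
Net change so far: 1 1/3 stops brighter. Offset with the shutter speed: 1/15 → 1/20 → 1/25 → 1/30 → 1/40.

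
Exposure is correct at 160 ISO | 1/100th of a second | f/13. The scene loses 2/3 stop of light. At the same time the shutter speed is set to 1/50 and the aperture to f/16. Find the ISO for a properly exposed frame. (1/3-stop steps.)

Scene light: 2/3 stop darker.
Shutter speed: 1/100 → 1/80 → 1/60 → 1/50 — 1 stop slower (brighter).
Aperture: f/13 → f/14 → f/16 — 2/3 stop smaller aperture (darker).
Net so far: 1/3 stop darker. ISO: 160 → 200.

ISO 200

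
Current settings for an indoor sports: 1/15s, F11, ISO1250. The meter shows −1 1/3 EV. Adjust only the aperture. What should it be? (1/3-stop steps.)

f/7.1

Underexposed by 1 1/3 stops → need 1 1/3 stops brighter.
Aperture: f/11 → f/10 → f/9 → f/8 → f/7.1.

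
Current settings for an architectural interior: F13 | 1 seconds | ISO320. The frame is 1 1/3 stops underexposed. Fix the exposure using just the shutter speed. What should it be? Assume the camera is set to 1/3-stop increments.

2.5 s

Underexposed by 1 1/3 stops → need 1 1/3 stops brighter.
Shutter speed: 1 → 1.3 → 1.6 → 2 → 2.5.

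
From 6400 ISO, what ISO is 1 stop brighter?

ISO 12800

ISO: 6400 → 12800 — 1 stop raised (brighter).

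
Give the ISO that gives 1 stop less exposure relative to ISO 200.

ISO 100

ISO: 200 → 100 — 1 stop lower (darker).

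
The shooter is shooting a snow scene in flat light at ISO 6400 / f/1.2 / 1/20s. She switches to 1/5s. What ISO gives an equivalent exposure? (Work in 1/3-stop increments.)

ISO 1600

Shutter speed: 1/20 → 1/15 → 1/13 → 1/10 → 1/8 → 1/6 → 1/5 — 2 stops slower (brighter).
Need 2 stops darker from the ISO: 6400 → 5000 → 4000 → 3200 → 2500 → 2000 → 1600.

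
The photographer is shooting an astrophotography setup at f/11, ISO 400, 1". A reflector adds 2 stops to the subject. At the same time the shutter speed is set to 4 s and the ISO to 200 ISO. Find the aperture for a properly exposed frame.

f/32

Scene light: 2 stops brighter.
Shutter speed: 1 → 2 → 4 — 2 stops slower (brighter).
ISO: 400 → 200 — 1 stop dropped (darker).
Net so far: 3 stops brighter. Aperture: f/11 → f/16 → f/22 → f/32.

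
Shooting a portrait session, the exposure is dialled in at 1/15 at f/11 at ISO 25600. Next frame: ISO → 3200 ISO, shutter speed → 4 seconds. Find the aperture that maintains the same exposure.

ISO: 25600 → 12800 → 6400 → 3200 — 3 stops dropped (darker).
Shutter speed: 1/15 → 1/8 → 1/4 → 1/2 → 1 → 2 → 4 — 6 stops slower (brighter).
Net change so far: 3 stops brighter. Offset with the aperture: f/11 → f/16 → f/22 → f/32.

f/32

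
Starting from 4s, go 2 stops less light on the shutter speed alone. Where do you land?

Shutter speed: 4 → 2 → 1 — 2 stops faster (darker).

1 s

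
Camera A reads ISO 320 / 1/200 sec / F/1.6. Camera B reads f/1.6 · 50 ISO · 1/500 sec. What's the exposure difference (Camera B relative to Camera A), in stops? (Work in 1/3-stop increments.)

4 stops darker

Aperture: unchanged.
Shutter speed: 1/200 → 1/250 → 1/320 → 1/400 → 1/500 — 1 1/3 stops faster (darker).
ISO: 320 → 250 → 200 → 160 → 125 → 100 → 80 → 64 → 50 — 2 2/3 stops lower (darker).
Net: −1 1/3 −2 2/3 = −4 stops.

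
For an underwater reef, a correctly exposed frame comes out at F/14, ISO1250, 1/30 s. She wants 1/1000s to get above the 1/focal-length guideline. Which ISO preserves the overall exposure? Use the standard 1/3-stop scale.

ISO 40000

Shutter speed: 1/30 → 1/40 → 1/50 → 1/60 → 1/80 → 1/100 → 1/125 → 1/160 → 1/200 → 1/250 → 1/320 → 1/400 → 1/500 → 1/640 → 1/800 → 1/1000 — 5 stops faster (darker).
Need 5 stops brighter from the ISO: 1250 → 1600 → 2000 → 2500 → 3200 → 4000 → 5000 → 6400 → 8000 → 10000 → 12800 → 16000 → 20000 → 25600 → 32000 → 40000.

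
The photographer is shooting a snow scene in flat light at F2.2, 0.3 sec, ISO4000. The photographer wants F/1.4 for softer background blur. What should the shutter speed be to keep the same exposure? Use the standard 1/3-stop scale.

1/8s

Aperture: f/2.2 → f/2 → f/1.8 → f/1.6 → f/1.4 — 1 1/3 stops larger aperture (brighter).
Need 1 1/3 stops darker from the shutter speed: 0.3 → 1/4 → 1/5 → 1/6 → 1/8.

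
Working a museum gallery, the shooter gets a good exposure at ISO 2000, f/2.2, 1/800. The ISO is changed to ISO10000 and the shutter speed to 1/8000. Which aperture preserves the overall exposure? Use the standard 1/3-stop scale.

ISO: 2000 → 2500 → 3200 → 4000 → 5000 → 6400 → 8000 → 10000 — 2 1/3 stops raised (brighter).
Shutter speed: 1/800 → 1/1000 → 1/1250 → 1/1600 → 1/2000 → 1/2500 → 1/3200 → 1/4000 → 1/5000 → 1/6400 → 1/8000 — 3 1/3 stops shorter (darker).
Net change so far: 1 stop darker. Offset with the aperture: f/2.2 → f/2 → f/1.8 → f/1.6.

f/1.6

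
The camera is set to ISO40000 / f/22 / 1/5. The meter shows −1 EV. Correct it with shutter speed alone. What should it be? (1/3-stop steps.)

0.4 s

Underexposed by 1 stop → need 1 stop brighter.
Shutter speed: 1/5 → 1/4 → 0.3 → 0.4.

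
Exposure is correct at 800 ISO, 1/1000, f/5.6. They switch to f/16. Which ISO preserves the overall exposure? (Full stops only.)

ISO 6400

Aperture: f/5.6 → f/8 → f/11 → f/16 — 3 stops smaller aperture (darker).
Need 3 stops brighter from the ISO: 800 → 1600 → 3200 → 6400.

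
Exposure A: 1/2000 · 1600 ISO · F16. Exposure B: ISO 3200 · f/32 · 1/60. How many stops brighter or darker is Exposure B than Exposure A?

Aperture: f/16 → f/22 → f/32 — 2 stops stopped down (darker).
Shutter speed: 1/2000 → 1/1000 → 1/500 → 1/250 → 1/125 → 1/60 — 5 stops slower (brighter).
ISO: 1600 → 3200 — 1 stop higher (brighter).
Net: −2 +5 +1 = +4 stops.

4 stops brighter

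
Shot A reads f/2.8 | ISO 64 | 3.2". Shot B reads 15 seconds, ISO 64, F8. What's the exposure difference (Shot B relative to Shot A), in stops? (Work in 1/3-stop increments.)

2/3 stop darker

Aperture: f/2.8 → f/3.2 → f/3.5 → f/4 → f/4.5 → f/5 → f/5.6 → f/6.3 → f/7.1 → f/8 — 3 stops smaller aperture (darker).
Shutter speed: 3.2 → 4 → 5 → 6 → 8 → 10 → 13 → 15 — 2 1/3 stops slower (brighter).
ISO: unchanged.
Net: −3 +2 1/3 = −2/3 stops.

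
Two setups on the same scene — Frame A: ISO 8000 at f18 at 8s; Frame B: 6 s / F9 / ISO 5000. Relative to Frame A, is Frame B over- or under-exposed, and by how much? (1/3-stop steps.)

1 stop brighter

Aperture: f/18 → f/16 → f/14 → f/13 → f/11 → f/10 → f/9 — 2 stops wider (brighter).
Shutter speed: 8 → 6 — 1/3 stop shorter (darker).
ISO: 8000 → 6400 → 5000 — 2/3 stop lower (darker).
Net: +2 −1/3 −2/3 = +1 stop.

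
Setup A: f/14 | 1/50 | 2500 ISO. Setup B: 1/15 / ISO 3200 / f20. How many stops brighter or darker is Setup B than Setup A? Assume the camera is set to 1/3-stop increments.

1 stop brighter

Aperture: f/14 → f/16 → f/18 → f/20 — 1 stop stopped down (darker).
Shutter speed: 1/50 → 1/40 → 1/30 → 1/25 → 1/20 → 1/15 — 1 2/3 stops slower (brighter).
ISO: 2500 → 3200 — 1/3 stop higher (brighter).
Net: −1 +1 2/3 +1/3 = +1 stop.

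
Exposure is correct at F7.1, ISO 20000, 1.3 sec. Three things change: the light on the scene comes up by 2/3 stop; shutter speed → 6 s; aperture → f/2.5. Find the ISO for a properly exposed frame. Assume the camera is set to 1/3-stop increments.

Scene light: 2/3 stop brighter.
Shutter speed: 1.3 → 1.6 → 2 → 2.5 → 3.2 → 4 → 5 → 6 — 2 1/3 stops longer (brighter).
Aperture: f/7.1 → f/6.3 → f/5.6 → f/5 → f/4.5 → f/4 → f/3.5 → f/3.2 → f/2.8 → f/2.5 — 3 stops opened up (brighter).
Net so far: 6 stops brighter. ISO: 20000 → 16000 → 12800 → 10000 → 8000 → 6400 → 5000 → 4000 → 3200 → 2500 → 2000 → 1600 → 1250 → 1000 → 800 → 640 → 500 → 400 → 320.

ISO 320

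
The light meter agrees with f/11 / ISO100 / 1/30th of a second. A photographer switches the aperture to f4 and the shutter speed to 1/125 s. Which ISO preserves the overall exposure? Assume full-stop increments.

ISO 50

Aperture: f/11 → f/8 → f/5.6 → f/4 — 3 stops larger aperture (brighter).
Shutter speed: 1/30 → 1/60 → 1/125 — 2 stops faster (darker).
Net change so far: 1 stop brighter. Offset with the ISO: 100 → 50.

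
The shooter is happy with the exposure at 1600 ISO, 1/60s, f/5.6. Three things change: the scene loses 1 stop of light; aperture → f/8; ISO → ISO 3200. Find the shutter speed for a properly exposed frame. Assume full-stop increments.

Scene light: 1 stop darker.
Aperture: f/5.6 → f/8 — 1 stop narrower (darker).
ISO: 1600 → 3200 — 1 stop higher (brighter).
Net so far: 1 stop darker. Shutter speed: 1/60 → 1/30.

1/30s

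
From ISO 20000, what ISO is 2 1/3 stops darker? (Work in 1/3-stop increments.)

ISO: 20000 → 16000 → 12800 → 10000 → 8000 → 6400 → 5000 → 4000 — 2 1/3 stops dropped (darker).

ISO 4000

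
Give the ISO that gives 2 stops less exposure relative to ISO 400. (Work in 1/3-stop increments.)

ISO: 400 → 320 → 250 → 200 → 160 → 125 → 100 — 2 stops dropped (darker).

ISO 100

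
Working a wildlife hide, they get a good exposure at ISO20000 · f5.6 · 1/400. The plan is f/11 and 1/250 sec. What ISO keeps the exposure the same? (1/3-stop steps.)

Aperture: f/5.6 → f/6.3 → f/7.1 → f/8 → f/9 → f/10 → f/11 — 2 stops stopped down (darker).
Shutter speed: 1/400 → 1/320 → 1/250 — 2/3 stop longer (brighter).
Net change so far: 1 1/3 stops darker. Offset with the ISO: 20000 → 25600 → 32000 → 40000 → 51200.

ISO 51200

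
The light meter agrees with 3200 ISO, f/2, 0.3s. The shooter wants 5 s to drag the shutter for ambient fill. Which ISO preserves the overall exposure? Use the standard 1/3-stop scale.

ISO 200

Shutter speed: 0.3 → 0.4 → 0.5 → 0.6 → 0.8 → 1 → 1.3 → 1.6 → 2 → 2.5 → 3.2 → 4 → 5 — 4 stops slower (brighter).
Need 4 stops darker from the ISO: 3200 → 2500 → 2000 → 1600 → 1250 → 1000 → 800 → 640 → 500 → 400 → 320 → 250 → 200.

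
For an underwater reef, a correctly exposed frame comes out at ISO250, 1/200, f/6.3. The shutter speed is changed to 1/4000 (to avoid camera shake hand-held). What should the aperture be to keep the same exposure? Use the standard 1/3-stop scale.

f/1.4

Shutter speed: 1/200 → 1/250 → 1/320 → 1/400 → 1/500 → 1/640 → 1/800 → 1/1000 → 1/1250 → 1/1600 → 1/2000 → 1/2500 → 1/3200 → 1/4000 — 4 1/3 stops faster (darker).
Need 4 1/3 stops brighter from the aperture: f/6.3 → f/5.6 → f/5 → f/4.5 → f/4 → f/3.5 → f/3.2 → f/2.8 → f/2.5 → f/2.2 → f/2 → f/1.8 → f/1.6 → f/1.4.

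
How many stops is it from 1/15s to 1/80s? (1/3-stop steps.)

2 1/3 stops

1/15 → 1/20 → 1/25 → 1/30 → 1/40 → 1/50 → 1/60 → 1/80 — count the steps: 7 third-stops = 2 1/3 stops.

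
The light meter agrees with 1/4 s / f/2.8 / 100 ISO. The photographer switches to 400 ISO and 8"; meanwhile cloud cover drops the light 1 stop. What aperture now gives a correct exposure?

f/22

Scene light: 1 stop darker.
ISO: 100 → 200 → 400 — 2 stops higher (brighter).
Shutter speed: 1/4 → 1/2 → 1 → 2 → 4 → 8 — 5 stops longer (brighter).
Net so far: 6 stops brighter. Aperture: f/2.8 → f/4 → f/5.6 → f/8 → f/11 → f/16 → f/22.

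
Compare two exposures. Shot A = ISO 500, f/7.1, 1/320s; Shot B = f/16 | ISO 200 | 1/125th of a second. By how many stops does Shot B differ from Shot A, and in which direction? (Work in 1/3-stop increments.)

Aperture: f/7.1 → f/8 → f/9 → f/10 → f/11 → f/13 → f/14 → f/16 — 2 1/3 stops smaller aperture (darker).
Shutter speed: 1/320 → 1/250 → 1/200 → 1/160 → 1/125 — 1 1/3 stops longer (brighter).
ISO: 500 → 400 → 320 → 250 → 200 — 1 1/3 stops dropped (darker).
Net: −2 1/3 +1 1/3 −1 1/3 = −2 1/3 stops.

2 1/3 stops darker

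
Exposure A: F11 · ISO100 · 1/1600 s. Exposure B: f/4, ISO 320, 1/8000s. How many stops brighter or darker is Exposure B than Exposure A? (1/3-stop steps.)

Aperture: f/11 → f/10 → f/9 → f/8 → f/7.1 → f/6.3 → f/5.6 → f/5 → f/4.5 → f/4 — 3 stops larger aperture (brighter).
Shutter speed: 1/1600 → 1/2000 → 1/2500 → 1/3200 → 1/4000 → 1/5000 → 1/6400 → 1/8000 — 2 1/3 stops faster (darker).
ISO: 100 → 125 → 160 → 200 → 250 → 320 — 1 2/3 stops higher (brighter).
Net: +3 −2 1/3 +1 2/3 = +2 1/3 stops.

2 1/3 stops brighter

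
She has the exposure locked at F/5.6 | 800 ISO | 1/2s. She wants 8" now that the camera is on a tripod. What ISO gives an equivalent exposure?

ISO 50

Shutter speed: 1/2 → 1 → 2 → 4 → 8 — 4 stops longer (brighter).
Need 4 stops darker from the ISO: 800 → 400 → 200 → 100 → 50.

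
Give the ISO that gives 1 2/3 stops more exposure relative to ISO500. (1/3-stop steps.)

ISO: 500 → 640 → 800 → 1000 → 1250 → 1600 — 1 2/3 stops raised (brighter).

ISO 1600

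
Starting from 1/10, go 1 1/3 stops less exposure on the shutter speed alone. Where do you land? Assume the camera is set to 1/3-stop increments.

1/25s

Shutter speed: 1/10 → 1/13 → 1/15 → 1/20 → 1/25 — 1 1/3 stops faster (darker).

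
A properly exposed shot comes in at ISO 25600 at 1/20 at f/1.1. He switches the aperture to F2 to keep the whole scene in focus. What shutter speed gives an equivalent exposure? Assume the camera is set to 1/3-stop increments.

1/6s

Aperture: f/1.1 → f/1.2 → f/1.4 → f/1.6 → f/1.8 → f/2 — 1 2/3 stops smaller aperture (darker).
Need 1 2/3 stops brighter from the shutter speed: 1/20 → 1/15 → 1/13 → 1/10 → 1/8 → 1/6.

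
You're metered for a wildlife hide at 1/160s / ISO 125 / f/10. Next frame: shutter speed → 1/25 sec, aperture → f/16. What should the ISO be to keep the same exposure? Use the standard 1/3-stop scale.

Shutter speed: 1/160 → 1/125 → 1/100 → 1/80 → 1/60 → 1/50 → 1/40 → 1/30 → 1/25 — 2 2/3 stops slower (brighter).
Aperture: f/10 → f/11 → f/13 → f/14 → f/16 — 1 1/3 stops stopped down (darker).
Net change so far: 1 1/3 stops brighter. Offset with the ISO: 125 → 100 → 80 → 64 → 50.

ISO 50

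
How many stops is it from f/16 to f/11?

f/16 → f/11 — count the steps: 1 stop.

1 stop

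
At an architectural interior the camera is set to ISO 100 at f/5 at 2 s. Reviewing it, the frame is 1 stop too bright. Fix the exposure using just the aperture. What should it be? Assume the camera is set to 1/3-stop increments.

Overexposed by 1 stop → need 1 stop darker.
Aperture: f/5 → f/5.6 → f/6.3 → f/7.1.

f/7.1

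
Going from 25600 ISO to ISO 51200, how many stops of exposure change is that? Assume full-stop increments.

25600 → 51200 — count the steps: 1 stop.

1 stop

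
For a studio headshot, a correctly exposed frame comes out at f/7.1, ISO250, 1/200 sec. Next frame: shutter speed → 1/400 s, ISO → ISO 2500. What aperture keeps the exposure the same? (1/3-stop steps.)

Shutter speed: 1/200 → 1/250 → 1/320 → 1/400 — 1 stop shorter (darker).
ISO: 250 → 320 → 400 → 500 → 640 → 800 → 1000 → 1250 → 1600 → 2000 → 2500 — 3 1/3 stops higher (brighter).
Net change so far: 2 1/3 stops brighter. Offset with the aperture: f/7.1 → f/8 → f/9 → f/10 → f/11 → f/13 → f/14 → f/16.

f/16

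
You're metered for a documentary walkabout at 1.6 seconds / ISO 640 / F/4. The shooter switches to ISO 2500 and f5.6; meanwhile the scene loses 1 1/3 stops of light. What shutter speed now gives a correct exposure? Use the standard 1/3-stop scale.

Scene light: 1 1/3 stops darker.
ISO: 640 → 800 → 1000 → 1250 → 1600 → 2000 → 2500 — 2 stops raised (brighter).
Aperture: f/4 → f/4.5 → f/5 → f/5.6 — 1 stop narrower (darker).
Net so far: 1/3 stop darker. Shutter speed: 1.6 → 2.

2 s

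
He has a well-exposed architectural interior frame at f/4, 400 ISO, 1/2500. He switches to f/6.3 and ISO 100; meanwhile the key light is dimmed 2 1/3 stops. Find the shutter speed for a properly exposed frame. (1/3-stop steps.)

Scene light: 2 1/3 stops darker.
Aperture: f/4 → f/4.5 → f/5 → f/5.6 → f/6.3 — 1 1/3 stops smaller aperture (darker).
ISO: 400 → 320 → 250 → 200 → 160 → 125 → 100 — 2 stops lower (darker).
Net so far: 5 2/3 stops darker. Shutter speed: 1/2500 → 1/2000 → 1/1600 → 1/1250 → 1/1000 → 1/800 → 1/640 → 1/500 → 1/400 → 1/320 → 1/250 → 1/200 → 1/160 → 1/125 → 1/100 → 1/80 → 1/60 → 1/50.

1/50s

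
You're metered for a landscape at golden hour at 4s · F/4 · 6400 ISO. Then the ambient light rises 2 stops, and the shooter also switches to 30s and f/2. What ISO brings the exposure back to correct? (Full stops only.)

ISO 50

Scene light: 2 stops brighter.
Shutter speed: 4 → 8 → 15 → 30 — 3 stops longer (brighter).
Aperture: f/4 → f/2.8 → f/2 — 2 stops wider (brighter).
Net so far: 7 stops brighter. ISO: 6400 → 3200 → 1600 → 800 → 400 → 200 → 100 → 50.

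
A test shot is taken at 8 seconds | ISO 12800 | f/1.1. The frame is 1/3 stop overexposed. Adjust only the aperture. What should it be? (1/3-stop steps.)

f/1.2

Overexposed by 1/3 stop → need 1/3 stop darker.
Aperture: f/1.1 → f/1.2.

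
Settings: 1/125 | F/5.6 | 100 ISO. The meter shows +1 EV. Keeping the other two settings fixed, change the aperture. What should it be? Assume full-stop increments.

Overexposed by 1 stop → need 1 stop darker.
Aperture: f/5.6 → f/8.

f/8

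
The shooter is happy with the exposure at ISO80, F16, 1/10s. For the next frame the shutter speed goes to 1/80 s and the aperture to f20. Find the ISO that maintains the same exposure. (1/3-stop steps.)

ISO 1000

Shutter speed: 1/10 → 1/13 → 1/15 → 1/20 → 1/25 → 1/30 → 1/40 → 1/50 → 1/60 → 1/80 — 3 stops shorter (darker).
Aperture: f/16 → f/18 → f/20 — 2/3 stop narrower (darker).
Net change so far: 3 2/3 stops darker. Offset with the ISO: 80 → 100 → 125 → 160 → 200 → 250 → 320 → 400 → 500 → 640 → 800 → 1000.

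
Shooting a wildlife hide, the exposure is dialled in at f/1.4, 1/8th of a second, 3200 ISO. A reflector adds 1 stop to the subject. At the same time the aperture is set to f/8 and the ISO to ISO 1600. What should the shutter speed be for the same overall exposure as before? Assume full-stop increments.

Scene light: 1 stop brighter.
Aperture: f/1.4 → f/2 → f/2.8 → f/4 → f/5.6 → f/8 — 5 stops smaller aperture (darker).
ISO: 3200 → 1600 — 1 stop dropped (darker).
Net so far: 5 stops darker. Shutter speed: 1/8 → 1/4 → 1/2 → 1 → 2 → 4.

4 s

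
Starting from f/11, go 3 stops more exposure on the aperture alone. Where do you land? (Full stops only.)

Aperture: f/11 → f/8 → f/5.6 → f/4 — 3 stops larger aperture (brighter).

f/4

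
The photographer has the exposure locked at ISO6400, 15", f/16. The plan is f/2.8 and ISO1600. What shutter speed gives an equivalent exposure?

2 s

Aperture: f/16 → f/11 → f/8 → f/5.6 → f/4 → f/2.8 — 5 stops opened up (brighter).
ISO: 6400 → 3200 → 1600 — 2 stops lower (darker).
Net change so far: 3 stops brighter. Offset with the shutter speed: 15 → 8 → 4 → 2.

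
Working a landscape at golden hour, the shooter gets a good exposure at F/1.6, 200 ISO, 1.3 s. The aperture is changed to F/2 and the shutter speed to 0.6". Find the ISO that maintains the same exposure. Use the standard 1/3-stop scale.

Aperture: f/1.6 → f/1.8 → f/2 — 2/3 stop narrower (darker).
Shutter speed: 1.3 → 1 → 0.8 → 0.6 — 1 stop shorter (darker).
Net change so far: 1 2/3 stops darker. Offset with the ISO: 200 → 250 → 320 → 400 → 500 → 640.

ISO 640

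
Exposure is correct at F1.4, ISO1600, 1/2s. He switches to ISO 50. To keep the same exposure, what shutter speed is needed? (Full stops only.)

ISO: 1600 → 800 → 400 → 200 → 100 → 50 — 5 stops lower (darker).
Need 5 stops brighter from the shutter speed: 1/2 → 1 → 2 → 4 → 8 → 15.

15 s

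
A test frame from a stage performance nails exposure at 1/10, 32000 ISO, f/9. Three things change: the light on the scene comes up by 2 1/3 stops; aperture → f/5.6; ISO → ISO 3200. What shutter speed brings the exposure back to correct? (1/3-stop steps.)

1/13s

Scene light: 2 1/3 stops brighter.
Aperture: f/9 → f/8 → f/7.1 → f/6.3 → f/5.6 — 1 1/3 stops larger aperture (brighter).
ISO: 32000 → 25600 → 20000 → 16000 → 12800 → 10000 → 8000 → 6400 → 5000 → 4000 → 3200 — 3 1/3 stops dropped (darker).
Net so far: 1/3 stop brighter. Shutter speed: 1/10 → 1/13.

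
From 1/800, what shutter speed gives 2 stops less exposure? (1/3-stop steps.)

Shutter speed: 1/800 → 1/1000 → 1/1250 → 1/1600 → 1/2000 → 1/2500 → 1/3200 — 2 stops faster (darker).

1/3200s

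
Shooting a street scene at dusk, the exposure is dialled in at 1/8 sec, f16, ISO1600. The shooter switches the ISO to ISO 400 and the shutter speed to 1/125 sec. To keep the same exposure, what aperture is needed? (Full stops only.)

ISO: 1600 → 800 → 400 — 2 stops dropped (darker).
Shutter speed: 1/8 → 1/15 → 1/30 → 1/60 → 1/125 — 4 stops shorter (darker).
Net change so far: 6 stops darker. Offset with the aperture: f/16 → f/11 → f/8 → f/5.6 → f/4 → f/2.8 → f/2.

f/2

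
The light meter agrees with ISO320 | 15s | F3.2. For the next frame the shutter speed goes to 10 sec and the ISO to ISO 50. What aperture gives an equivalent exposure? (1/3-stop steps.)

f/1.0

Shutter speed: 15 → 13 → 10 — 2/3 stop faster (darker).
ISO: 320 → 250 → 200 → 160 → 125 → 100 → 80 → 64 → 50 — 2 2/3 stops lower (darker).
Net change so far: 3 1/3 stops darker. Offset with the aperture: f/3.2 → f/2.8 → f/2.5 → f/2.2 → f/2 → f/1.8 → f/1.6 → f/1.4 → f/1.2 → f/1.1 → f/1.0.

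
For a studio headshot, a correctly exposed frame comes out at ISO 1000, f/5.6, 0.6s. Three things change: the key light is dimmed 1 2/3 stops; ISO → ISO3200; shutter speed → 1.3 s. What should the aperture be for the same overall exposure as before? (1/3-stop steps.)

Scene light: 1 2/3 stops darker.
ISO: 1000 → 1250 → 1600 → 2000 → 2500 → 3200 — 1 2/3 stops raised (brighter).
Shutter speed: 0.6 → 0.8 → 1 → 1.3 — 1 stop slower (brighter).
Net so far: 1 stop brighter. Aperture: f/5.6 → f/6.3 → f/7.1 → f/8.

f/8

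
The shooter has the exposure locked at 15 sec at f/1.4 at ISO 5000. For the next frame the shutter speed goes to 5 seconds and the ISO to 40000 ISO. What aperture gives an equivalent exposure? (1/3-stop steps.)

f/2.2

Shutter speed: 15 → 13 → 10 → 8 → 6 → 5 — 1 2/3 stops shorter (darker).
ISO: 5000 → 6400 → 8000 → 10000 → 12800 → 16000 → 20000 → 25600 → 32000 → 40000 — 3 stops raised (brighter).
Net change so far: 1 1/3 stops brighter. Offset with the aperture: f/1.4 → f/1.6 → f/1.8 → f/2 → f/2.2.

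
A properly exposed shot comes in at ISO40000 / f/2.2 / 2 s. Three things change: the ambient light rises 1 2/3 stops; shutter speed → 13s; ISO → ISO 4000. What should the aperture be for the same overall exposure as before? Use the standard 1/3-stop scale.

f/3.2

Scene light: 1 2/3 stops brighter.
Shutter speed: 2 → 2.5 → 3.2 → 4 → 5 → 6 → 8 → 10 → 13 — 2 2/3 stops longer (brighter).
ISO: 40000 → 32000 → 25600 → 20000 → 16000 → 12800 → 10000 → 8000 → 6400 → 5000 → 4000 — 3 1/3 stops lower (darker).
Net so far: 1 stop brighter. Aperture: f/2.2 → f/2.5 → f/2.8 → f/3.2.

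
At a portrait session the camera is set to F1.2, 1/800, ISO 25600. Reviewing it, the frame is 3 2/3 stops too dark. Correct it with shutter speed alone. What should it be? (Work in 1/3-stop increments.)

Underexposed by 3 2/3 stops → need 3 2/3 stops brighter.
Shutter speed: 1/800 → 1/640 → 1/500 → 1/400 → 1/320 → 1/250 → 1/200 → 1/160 → 1/125 → 1/100 → 1/80 → 1/60.

1/60s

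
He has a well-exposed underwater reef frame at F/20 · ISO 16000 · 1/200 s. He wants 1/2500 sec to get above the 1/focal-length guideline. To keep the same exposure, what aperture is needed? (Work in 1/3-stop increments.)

f/5.6

Shutter speed: 1/200 → 1/250 → 1/320 → 1/400 → 1/500 → 1/640 → 1/800 → 1/1000 → 1/1250 → 1/1600 → 1/2000 → 1/2500 — 3 2/3 stops shorter (darker).
Need 3 2/3 stops brighter from the aperture: f/20 → f/18 → f/16 → f/14 → f/13 → f/11 → f/10 → f/9 → f/8 → f/7.1 → f/6.3 → f/5.6.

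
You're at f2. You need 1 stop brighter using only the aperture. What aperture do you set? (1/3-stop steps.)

Aperture: f/2 → f/1.8 → f/1.6 → f/1.4 — 1 stop opened up (brighter).

f/1.4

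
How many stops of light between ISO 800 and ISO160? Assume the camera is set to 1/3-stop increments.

800 → 640 → 500 → 400 → 320 → 250 → 200 → 160 — count the steps: 7 third-stops = 2 1/3 stops.

2 1/3 stops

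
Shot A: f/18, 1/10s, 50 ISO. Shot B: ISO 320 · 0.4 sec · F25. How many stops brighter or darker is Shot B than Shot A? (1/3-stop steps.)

3 2/3 stops brighter

Aperture: f/18 → f/20 → f/22 → f/25 — 1 stop smaller aperture (darker).
Shutter speed: 1/10 → 1/8 → 1/6 → 1/5 → 1/4 → 0.3 → 0.4 — 2 stops longer (brighter).
ISO: 50 → 64 → 80 → 100 → 125 → 160 → 200 → 250 → 320 — 2 2/3 stops raised (brighter).
Net: −1 +2 +2 2/3 = +3 2/3 stops.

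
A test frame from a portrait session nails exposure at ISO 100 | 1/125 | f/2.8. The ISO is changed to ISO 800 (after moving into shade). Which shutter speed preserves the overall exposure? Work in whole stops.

1/1000s

ISO: 100 → 200 → 400 → 800 — 3 stops raised (brighter).
Need 3 stops darker from the shutter speed: 1/125 → 1/250 → 1/500 → 1/1000.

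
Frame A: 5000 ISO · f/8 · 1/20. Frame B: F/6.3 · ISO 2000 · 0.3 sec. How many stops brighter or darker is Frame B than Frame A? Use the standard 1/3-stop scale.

Aperture: f/8 → f/7.1 → f/6.3 — 2/3 stop larger aperture (brighter).
Shutter speed: 1/20 → 1/15 → 1/13 → 1/10 → 1/8 → 1/6 → 1/5 → 1/4 → 0.3 — 2 2/3 stops longer (brighter).
ISO: 5000 → 4000 → 3200 → 2500 → 2000 — 1 1/3 stops lower (darker).
Net: +2/3 +2 2/3 −1 1/3 = +2 stops.

2 stops brighter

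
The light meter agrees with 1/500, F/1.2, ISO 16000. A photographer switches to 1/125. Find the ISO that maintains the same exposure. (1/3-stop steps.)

ISO 4000

Shutter speed: 1/500 → 1/400 → 1/320 → 1/250 → 1/200 → 1/160 → 1/125 — 2 stops longer (brighter).
Need 2 stops darker from the ISO: 16000 → 12800 → 10000 → 8000 → 6400 → 5000 → 4000.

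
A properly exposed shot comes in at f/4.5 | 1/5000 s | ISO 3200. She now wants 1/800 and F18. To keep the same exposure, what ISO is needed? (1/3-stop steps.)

Shutter speed: 1/5000 → 1/4000 → 1/3200 → 1/2500 → 1/2000 → 1/1600 → 1/1250 → 1/1000 → 1/800 — 2 2/3 stops longer (brighter).
Aperture: f/4.5 → f/5 → f/5.6 → f/6.3 → f/7.1 → f/8 → f/9 → f/10 → f/11 → f/13 → f/14 → f/16 → f/18 — 4 stops narrower (darker).
Net change so far: 1 1/3 stops darker. Offset with the ISO: 3200 → 4000 → 5000 → 6400 → 8000.

ISO 8000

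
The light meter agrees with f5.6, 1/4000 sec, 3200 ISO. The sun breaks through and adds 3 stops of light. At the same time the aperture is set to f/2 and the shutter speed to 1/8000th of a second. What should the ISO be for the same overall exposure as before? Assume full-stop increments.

ISO 100

Scene light: 3 stops brighter.
Aperture: f/5.6 → f/4 → f/2.8 → f/2 — 3 stops opened up (brighter).
Shutter speed: 1/4000 → 1/8000 — 1 stop shorter (darker).
Net so far: 5 stops brighter. ISO: 3200 → 1600 → 800 → 400 → 200 → 100.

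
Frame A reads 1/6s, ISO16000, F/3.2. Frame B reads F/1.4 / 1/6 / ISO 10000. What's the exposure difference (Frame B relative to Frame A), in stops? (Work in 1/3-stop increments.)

1 2/3 stops brighter

Aperture: f/3.2 → f/2.8 → f/2.5 → f/2.2 → f/2 → f/1.8 → f/1.6 → f/1.4 — 2 1/3 stops opened up (brighter).
Shutter speed: unchanged.
ISO: 16000 → 12800 → 10000 — 2/3 stop lower (darker).
Net: +2 1/3 −2/3 = +1 2/3 stops.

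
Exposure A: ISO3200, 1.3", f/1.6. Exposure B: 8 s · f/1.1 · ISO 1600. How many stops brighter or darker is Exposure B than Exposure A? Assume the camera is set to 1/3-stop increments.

2 2/3 stops brighter

Aperture: f/1.6 → f/1.4 → f/1.2 → f/1.1 — 1 stop opened up (brighter).
Shutter speed: 1.3 → 1.6 → 2 → 2.5 → 3.2 → 4 → 5 → 6 → 8 — 2 2/3 stops slower (brighter).
ISO: 3200 → 2500 → 2000 → 1600 — 1 stop lower (darker).
Net: +1 +2 2/3 −1 = +2 2/3 stops.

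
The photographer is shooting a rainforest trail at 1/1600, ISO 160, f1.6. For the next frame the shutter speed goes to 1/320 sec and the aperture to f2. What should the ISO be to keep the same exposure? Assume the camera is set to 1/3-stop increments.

Shutter speed: 1/1600 → 1/1250 → 1/1000 → 1/800 → 1/640 → 1/500 → 1/400 → 1/320 — 2 1/3 stops slower (brighter).
Aperture: f/1.6 → f/1.8 → f/2 — 2/3 stop narrower (darker).
Net change so far: 1 2/3 stops brighter. Offset with the ISO: 160 → 125 → 100 → 80 → 64 → 50.

ISO 50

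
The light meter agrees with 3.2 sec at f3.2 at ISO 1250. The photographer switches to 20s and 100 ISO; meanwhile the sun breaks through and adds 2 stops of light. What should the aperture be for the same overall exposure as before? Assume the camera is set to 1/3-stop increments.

f/4.5

Scene light: 2 stops brighter.
Shutter speed: 3.2 → 4 → 5 → 6 → 8 → 10 → 13 → 15 → 20 — 2 2/3 stops longer (brighter).
ISO: 1250 → 1000 → 800 → 640 → 500 → 400 → 320 → 250 → 200 → 160 → 125 → 100 — 3 2/3 stops dropped (darker).
Net so far: 1 stop brighter. Aperture: f/3.2 → f/3.5 → f/4 → f/4.5.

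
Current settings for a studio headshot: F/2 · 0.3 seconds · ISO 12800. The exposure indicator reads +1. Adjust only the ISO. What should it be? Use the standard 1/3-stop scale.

ISO 6400

Overexposed by 1 stop → need 1 stop darker.
ISO: 12800 → 10000 → 8000 → 6400.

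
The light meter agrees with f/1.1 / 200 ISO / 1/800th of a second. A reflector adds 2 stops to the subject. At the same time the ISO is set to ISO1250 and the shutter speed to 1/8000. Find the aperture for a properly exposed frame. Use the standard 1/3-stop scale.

Scene light: 2 stops brighter.
ISO: 200 → 250 → 320 → 400 → 500 → 640 → 800 → 1000 → 1250 — 2 2/3 stops higher (brighter).
Shutter speed: 1/800 → 1/1000 → 1/1250 → 1/1600 → 1/2000 → 1/2500 → 1/3200 → 1/4000 → 1/5000 → 1/6400 → 1/8000 — 3 1/3 stops shorter (darker).
Net so far: 1 1/3 stops brighter. Aperture: f/1.1 → f/1.2 → f/1.4 → f/1.6 → f/1.8.

f/1.8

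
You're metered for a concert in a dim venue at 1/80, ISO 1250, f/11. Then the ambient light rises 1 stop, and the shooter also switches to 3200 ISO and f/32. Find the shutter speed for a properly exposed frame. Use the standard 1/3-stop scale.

Scene light: 1 stop brighter.
ISO: 1250 → 1600 → 2000 → 2500 → 3200 — 1 1/3 stops raised (brighter).
Aperture: f/11 → f/13 → f/14 → f/16 → f/18 → f/20 → f/22 → f/25 → f/29 → f/32 — 3 stops stopped down (darker).
Net so far: 2/3 stop darker. Shutter speed: 1/80 → 1/60 → 1/50.

1/50s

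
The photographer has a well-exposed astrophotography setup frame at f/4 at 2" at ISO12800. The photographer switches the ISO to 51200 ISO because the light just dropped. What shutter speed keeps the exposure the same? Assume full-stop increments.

ISO: 12800 → 25600 → 51200 — 2 stops higher (brighter).
Need 2 stops darker from the shutter speed: 2 → 1 → 1/2.

1/2s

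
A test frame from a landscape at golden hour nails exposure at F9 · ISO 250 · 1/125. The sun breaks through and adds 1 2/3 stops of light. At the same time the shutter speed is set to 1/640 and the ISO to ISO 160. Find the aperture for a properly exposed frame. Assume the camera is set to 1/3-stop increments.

Scene light: 1 2/3 stops brighter.
Shutter speed: 1/125 → 1/160 → 1/200 → 1/250 → 1/320 → 1/400 → 1/500 → 1/640 — 2 1/3 stops shorter (darker).
ISO: 250 → 200 → 160 — 2/3 stop dropped (darker).
Net so far: 1 1/3 stops darker. Aperture: f/9 → f/8 → f/7.1 → f/6.3 → f/5.6.

f/5.6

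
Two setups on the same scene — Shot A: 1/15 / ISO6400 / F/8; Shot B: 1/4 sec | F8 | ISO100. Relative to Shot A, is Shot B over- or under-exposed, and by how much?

Aperture: unchanged.
Shutter speed: 1/15 → 1/8 → 1/4 — 2 stops slower (brighter).
ISO: 6400 → 3200 → 1600 → 800 → 400 → 200 → 100 — 6 stops dropped (darker).
Net: +2 −6 = −4 stops.

4 stops darker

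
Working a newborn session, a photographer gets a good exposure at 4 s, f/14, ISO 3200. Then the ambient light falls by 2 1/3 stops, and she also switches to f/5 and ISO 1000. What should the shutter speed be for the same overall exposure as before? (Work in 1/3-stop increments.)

8 s

Scene light: 2 1/3 stops darker.
Aperture: f/14 → f/13 → f/11 → f/10 → f/9 → f/8 → f/7.1 → f/6.3 → f/5.6 → f/5 — 3 stops wider (brighter).
ISO: 3200 → 2500 → 2000 → 1600 → 1250 → 1000 — 1 2/3 stops dropped (darker).
Net so far: 1 stop darker. Shutter speed: 4 → 5 → 6 → 8.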